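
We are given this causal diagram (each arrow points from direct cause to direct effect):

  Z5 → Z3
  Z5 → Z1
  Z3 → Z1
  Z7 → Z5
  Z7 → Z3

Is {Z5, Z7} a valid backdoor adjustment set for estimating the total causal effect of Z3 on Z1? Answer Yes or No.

Yes

Backdoor paths from Z3 to Z1 (paths whose first edge points into Z3):
  P1: Z3 <- Z7 -> Z5 -> Z1
  P2: Z3 <- Z5 -> Z1
Condition 1 (no descendant of Z3 in the set): holds — descendants of Z3 are {Z1}; none are in {Z5, Z7}.
Condition 2 (every backdoor path blocked by {Z5, Z7}):
  P1: blocked at fork node Z7 ∈ conditioning set.
  P2: blocked at fork node Z5 ∈ conditioning set.
{Z5, Z7} satisfies the backdoor criterion.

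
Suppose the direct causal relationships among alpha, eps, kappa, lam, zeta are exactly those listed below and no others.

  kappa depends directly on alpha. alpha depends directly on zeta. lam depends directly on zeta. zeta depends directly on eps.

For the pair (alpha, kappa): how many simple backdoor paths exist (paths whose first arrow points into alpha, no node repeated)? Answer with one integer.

0

A backdoor path from alpha to kappa is any simple undirected path whose first edge points into alpha (i.e. leaves alpha via a parent).
Parents of alpha: {zeta}.
No simple path from any parent of alpha reaches kappa without revisiting alpha, so there are no backdoor paths.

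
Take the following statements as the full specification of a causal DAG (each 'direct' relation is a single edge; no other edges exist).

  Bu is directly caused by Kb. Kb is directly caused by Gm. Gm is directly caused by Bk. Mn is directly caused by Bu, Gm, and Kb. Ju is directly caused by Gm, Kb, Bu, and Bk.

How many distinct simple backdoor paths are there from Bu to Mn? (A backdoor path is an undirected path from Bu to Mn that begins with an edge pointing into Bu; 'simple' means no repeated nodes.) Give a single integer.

4

A backdoor path from Bu to Mn is any simple undirected path whose first edge points into Bu (i.e. leaves Bu via a parent).
Parents of Bu: {Kb}.
Enumerating:
  P1: Bu <- Kb <- Gm -> Mn
  P2: Bu <- Kb -> Mn
  P3: Bu <- Kb -> Ju <- Bk -> Gm -> Mn
  P4: Bu <- Kb -> Ju <- Gm -> Mn
That exhausts the simple backdoor paths. Count: 4.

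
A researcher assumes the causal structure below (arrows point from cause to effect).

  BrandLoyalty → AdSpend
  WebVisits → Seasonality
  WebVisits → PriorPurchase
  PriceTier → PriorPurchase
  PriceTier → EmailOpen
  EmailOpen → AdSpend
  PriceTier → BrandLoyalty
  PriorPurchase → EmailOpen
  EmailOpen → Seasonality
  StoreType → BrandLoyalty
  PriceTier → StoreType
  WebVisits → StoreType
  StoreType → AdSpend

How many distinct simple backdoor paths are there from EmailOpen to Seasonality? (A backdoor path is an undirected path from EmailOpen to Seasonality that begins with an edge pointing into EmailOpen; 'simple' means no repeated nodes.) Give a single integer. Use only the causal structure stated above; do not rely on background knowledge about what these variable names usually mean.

A backdoor path from EmailOpen to Seasonality is any simple undirected path whose first edge points into EmailOpen (i.e. leaves EmailOpen via a parent).
Parents of EmailOpen: {PriceTier, PriorPurchase}.
Enumerating:
  P1: EmailOpen <- PriceTier -> StoreType <- WebVisits -> Seasonality
  P2: EmailOpen <- PriceTier -> PriorPurchase <- WebVisits -> Seasonality
  P3: EmailOpen <- PriceTier -> BrandLoyalty <- StoreType <- WebVisits -> Seasonality
  P4: EmailOpen <- PriceTier -> BrandLoyalty -> AdSpend <- StoreType <- WebVisits -> Seasonality
  P5: EmailOpen <- PriorPurchase <- WebVisits -> Seasonality
  P6: EmailOpen <- PriorPurchase <- PriceTier -> StoreType <- WebVisits -> Seasonality
  P7: EmailOpen <- PriorPurchase <- PriceTier -> BrandLoyalty <- StoreType <- WebVisits -> Seasonality
  P8: EmailOpen <- PriorPurchase <- PriceTier -> BrandLoyalty -> AdSpend <- StoreType <- WebVisits -> Seasonality
That exhausts the simple backdoor paths. Count: 8.

8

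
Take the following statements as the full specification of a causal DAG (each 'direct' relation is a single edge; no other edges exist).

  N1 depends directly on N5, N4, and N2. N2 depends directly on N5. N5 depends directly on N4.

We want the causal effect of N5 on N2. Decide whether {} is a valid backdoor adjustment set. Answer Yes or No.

Yes

Backdoor paths from N5 to N2 (paths whose first edge points into N5):
  P1: N5 <- N4 -> N1 <- N2
Condition 1 (no descendant of N5 in the set): holds — descendants of N5 are {N1, N2}; none are in {}.
Condition 2 (every backdoor path blocked by {}):
  P1: blocked at collider N1 (neither it nor any descendant is in the conditioning set).
{} satisfies the backdoor criterion.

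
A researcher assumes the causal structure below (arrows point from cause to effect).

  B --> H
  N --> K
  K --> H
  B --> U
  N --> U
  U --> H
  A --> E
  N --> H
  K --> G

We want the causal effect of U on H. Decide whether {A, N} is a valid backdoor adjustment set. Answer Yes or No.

No

Backdoor paths from U to H (paths whose first edge points into U):
  P1: U <- B -> H
  P2: U <- N -> K -> H
  P3: U <- N -> H
Condition 1 (no descendant of U in the set): holds — descendants of U are {H}; none are in {A, N}.
Condition 2 (every backdoor path blocked by {A, N}):
  P1: open — no interior node is in the conditioning set.
  P2: blocked at fork node N ∈ conditioning set.
  P3: blocked at fork node N ∈ conditioning set.
{A, N} does not satisfy the backdoor criterion.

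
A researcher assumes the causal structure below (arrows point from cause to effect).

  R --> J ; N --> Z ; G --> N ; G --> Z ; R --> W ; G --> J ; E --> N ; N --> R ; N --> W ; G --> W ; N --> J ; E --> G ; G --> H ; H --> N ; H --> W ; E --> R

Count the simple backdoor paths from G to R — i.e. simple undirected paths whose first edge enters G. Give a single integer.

A backdoor path from G to R is any simple undirected path whose first edge points into G (i.e. leaves G via a parent).
Parents of G: {E}.
Enumerating:
  P1: G <- E -> N <- H -> W <- R
  P2: G <- E -> N -> R
  P3: G <- E -> N -> J <- R
  P4: G <- E -> N -> W <- R
  P5: G <- E -> R
That exhausts the simple backdoor paths. Count: 5.

5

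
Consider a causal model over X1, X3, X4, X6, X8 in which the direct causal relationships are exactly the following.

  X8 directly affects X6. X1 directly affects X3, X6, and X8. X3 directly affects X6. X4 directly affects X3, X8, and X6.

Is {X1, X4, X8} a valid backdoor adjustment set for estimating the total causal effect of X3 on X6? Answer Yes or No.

Yes

Backdoor paths from X3 to X6 (paths whose first edge points into X3):
  P1: X3 <- X1 -> X8 <- X4 -> X6
  P2: X3 <- X1 -> X8 -> X6
  P3: X3 <- X1 -> X6
  P4: X3 <- X4 -> X8 <- X1 -> X6
  P5: X3 <- X4 -> X8 -> X6
  P6: X3 <- X4 -> X6
Condition 1 (no descendant of X3 in the set): holds — descendants of X3 are {X6}; none are in {X1, X4, X8}.
Condition 2 (every backdoor path blocked by {X1, X4, X8}):
  P1: blocked at fork node X1 ∈ conditioning set.
  P2: blocked at fork node X1 ∈ conditioning set.
  P3: blocked at fork node X1 ∈ conditioning set.
  P4: blocked at fork node X4 ∈ conditioning set.
  P5: blocked at fork node X4 ∈ conditioning set.
  P6: blocked at fork node X4 ∈ conditioning set.
{X1, X4, X8} satisfies the backdoor criterion.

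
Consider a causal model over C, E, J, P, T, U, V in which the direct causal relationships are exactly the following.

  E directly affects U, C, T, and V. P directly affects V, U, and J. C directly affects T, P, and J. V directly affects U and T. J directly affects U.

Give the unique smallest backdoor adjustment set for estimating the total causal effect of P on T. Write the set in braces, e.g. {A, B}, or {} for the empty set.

Variables eligible for adjustment (non-descendants of P, excluding P and T): {C, E}.
Backdoor paths from P to T:
  P1: P <- C <- E -> V -> T
  P2: P <- C <- E -> T
  P3: P <- C <- E -> U <- V -> T
  P4: P <- C -> J -> U <- E -> V -> T
  P5: P <- C -> J -> U <- E -> T
  P6: P <- C -> J -> U <- V <- E -> T
  P7: P <- C -> J -> U <- V -> T
  P8: P <- C -> T
The empty set is not sufficient: P1 (P <- C <- E -> V -> T) has no collider blocking it and no conditioned non-collider, so it is open.
Try {C}:
  P1: blocked at chain node C ∈ conditioning set.
  P2: blocked at chain node C ∈ conditioning set.
  P3: blocked at chain node C ∈ conditioning set.
  P4: blocked at fork node C ∈ conditioning set.
  P5: blocked at fork node C ∈ conditioning set.
  P6: blocked at fork node C ∈ conditioning set.
  P7: blocked at fork node C ∈ conditioning set.
  P8: blocked at fork node C ∈ conditioning set.
{C} contains no descendant of P and blocks every backdoor path.
No other singleton works — e.g. {E} leaves P8 open — so {C} is the unique smallest valid adjustment set.

{C}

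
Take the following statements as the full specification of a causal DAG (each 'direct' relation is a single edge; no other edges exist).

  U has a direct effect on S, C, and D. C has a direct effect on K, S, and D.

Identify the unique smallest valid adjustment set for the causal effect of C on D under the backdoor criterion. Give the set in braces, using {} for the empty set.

Variables eligible for adjustment (non-descendants of C, excluding C and D): {U}.
Backdoor paths from C to D:
  P1: C <- U -> D
The empty set is not sufficient: P1 (C <- U -> D) has no collider blocking it and no conditioned non-collider, so it is open.
Try {U}:
  P1: blocked at fork node U ∈ conditioning set.
{U} contains no descendant of C and blocks every backdoor path.
{U} is the unique smallest valid adjustment set.

{U}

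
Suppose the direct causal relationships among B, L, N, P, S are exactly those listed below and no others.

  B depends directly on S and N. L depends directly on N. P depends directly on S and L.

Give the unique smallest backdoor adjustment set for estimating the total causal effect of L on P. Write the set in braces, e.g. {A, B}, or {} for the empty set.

{}

Variables eligible for adjustment (non-descendants of L, excluding L and P): {B, N, S}.
Backdoor paths from L to P:
  P1: L <- N -> B <- S -> P
Each backdoor path contains an unconditioned collider, so every path is already blocked with the empty conditioning set:
  P1: blocked at collider B (neither it nor any descendant is in the conditioning set).
The empty set is therefore the unique smallest valid set.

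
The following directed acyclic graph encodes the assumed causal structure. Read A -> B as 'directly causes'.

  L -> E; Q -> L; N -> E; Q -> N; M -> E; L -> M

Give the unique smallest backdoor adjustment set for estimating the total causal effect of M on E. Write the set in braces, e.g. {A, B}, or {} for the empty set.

Variables eligible for adjustment (non-descendants of M, excluding M and E): {L, N, Q}.
Backdoor paths from M to E:
  P1: M <- L <- Q -> N -> E
  P2: M <- L -> E
The empty set is not sufficient: P1 (M <- L <- Q -> N -> E) has no collider blocking it and no conditioned non-collider, so it is open.
Try {L}:
  P1: blocked at chain node L ∈ conditioning set.
  P2: blocked at fork node L ∈ conditioning set.
{L} contains no descendant of M and blocks every backdoor path.
No other singleton works — e.g. {Q} leaves P2 open — so {L} is the unique smallest valid adjustment set.

{L}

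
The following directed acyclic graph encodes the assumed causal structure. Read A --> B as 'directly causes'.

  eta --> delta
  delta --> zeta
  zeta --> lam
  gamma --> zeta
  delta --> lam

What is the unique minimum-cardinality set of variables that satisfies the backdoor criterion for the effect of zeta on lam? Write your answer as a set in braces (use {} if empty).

Variables eligible for adjustment (non-descendants of zeta, excluding zeta and lam): {delta, eta, gamma}.
Backdoor paths from zeta to lam:
  P1: zeta <- delta -> lam
The empty set is not sufficient: P1 (zeta <- delta -> lam) has no collider blocking it and no conditioned non-collider, so it is open.
Try {delta}:
  P1: blocked at fork node delta ∈ conditioning set.
{delta} contains no descendant of zeta and blocks every backdoor path.
No other singleton works — e.g. {gamma} leaves P1 open — so {delta} is the unique smallest valid adjustment set.

{delta}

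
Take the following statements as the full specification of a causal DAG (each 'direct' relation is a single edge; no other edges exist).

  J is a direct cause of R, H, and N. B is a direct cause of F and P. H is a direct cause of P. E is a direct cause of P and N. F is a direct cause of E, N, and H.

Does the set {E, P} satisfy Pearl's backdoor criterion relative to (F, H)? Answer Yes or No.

No

Backdoor paths from F to H (paths whose first edge points into F):
  P1: F <- B -> P <- H
  P2: F <- B -> P <- E -> N <- J -> H
Condition 1 (no descendant of F in the set): FAILS — E and P are descendants of F.
Condition 2 (every backdoor path blocked by {E, P}):
  P1: open — collider(s) P are conditioned on (or have a conditioned descendant) and no non-collider on the path is in the set.
  P2: blocked at fork node E ∈ conditioning set.
{E, P} does not satisfy the backdoor criterion.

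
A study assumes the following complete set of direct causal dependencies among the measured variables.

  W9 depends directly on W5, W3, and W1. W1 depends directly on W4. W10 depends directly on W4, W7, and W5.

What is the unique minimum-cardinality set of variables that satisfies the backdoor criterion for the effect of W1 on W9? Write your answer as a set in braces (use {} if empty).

{}

Variables eligible for adjustment (non-descendants of W1, excluding W1 and W9): {W10, W3, W4, W5, W7}.
Backdoor paths from W1 to W9:
  P1: W1 <- W4 -> W10 <- W5 -> W9
Each backdoor path contains an unconditioned collider, so every path is already blocked with the empty conditioning set:
  P1: blocked at collider W10 (neither it nor any descendant is in the conditioning set).
The empty set is therefore the unique smallest valid set.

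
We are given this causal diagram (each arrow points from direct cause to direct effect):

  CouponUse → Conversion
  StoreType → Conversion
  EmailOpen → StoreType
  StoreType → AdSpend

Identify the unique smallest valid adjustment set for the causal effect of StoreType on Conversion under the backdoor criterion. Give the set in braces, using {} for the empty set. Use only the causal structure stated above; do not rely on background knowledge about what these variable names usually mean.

{}

Variables eligible for adjustment (non-descendants of StoreType, excluding StoreType and Conversion): {CouponUse, EmailOpen}.
Backdoor paths from StoreType to Conversion:
  (none)
With no backdoor paths the empty set already satisfies the criterion, and it is trivially minimal.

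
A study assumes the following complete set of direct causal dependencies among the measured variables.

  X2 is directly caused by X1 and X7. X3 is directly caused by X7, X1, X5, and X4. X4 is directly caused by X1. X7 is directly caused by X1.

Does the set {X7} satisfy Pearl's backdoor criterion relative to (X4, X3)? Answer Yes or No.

No

Backdoor paths from X4 to X3 (paths whose first edge points into X4):
  P1: X4 <- X1 -> X7 -> X3
  P2: X4 <- X1 -> X2 <- X7 -> X3
  P3: X4 <- X1 -> X3
Condition 1 (no descendant of X4 in the set): holds — descendants of X4 are {X3}; none are in {X7}.
Condition 2 (every backdoor path blocked by {X7}):
  P1: blocked at chain node X7 ∈ conditioning set.
  P2: blocked at collider X2 (neither it nor any descendant is in the conditioning set).
  P3: open — no interior node is in the conditioning set.
{X7} does not satisfy the backdoor criterion.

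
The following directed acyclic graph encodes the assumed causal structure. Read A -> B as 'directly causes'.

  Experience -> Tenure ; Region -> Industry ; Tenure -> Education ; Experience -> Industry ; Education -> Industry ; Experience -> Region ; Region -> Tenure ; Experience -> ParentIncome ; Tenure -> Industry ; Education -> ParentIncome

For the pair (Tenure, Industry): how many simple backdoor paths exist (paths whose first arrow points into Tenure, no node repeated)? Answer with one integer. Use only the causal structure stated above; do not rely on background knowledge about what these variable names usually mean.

A backdoor path from Tenure to Industry is any simple undirected path whose first edge points into Tenure (i.e. leaves Tenure via a parent).
Parents of Tenure: {Experience, Region}.
Enumerating:
  P1: Tenure <- Experience -> Region -> Industry
  P2: Tenure <- Experience -> ParentIncome <- Education -> Industry
  P3: Tenure <- Experience -> Industry
  P4: Tenure <- Region <- Experience -> ParentIncome <- Education -> Industry
  P5: Tenure <- Region <- Experience -> Industry
  P6: Tenure <- Region -> Industry
That exhausts the simple backdoor paths. Count: 6.

6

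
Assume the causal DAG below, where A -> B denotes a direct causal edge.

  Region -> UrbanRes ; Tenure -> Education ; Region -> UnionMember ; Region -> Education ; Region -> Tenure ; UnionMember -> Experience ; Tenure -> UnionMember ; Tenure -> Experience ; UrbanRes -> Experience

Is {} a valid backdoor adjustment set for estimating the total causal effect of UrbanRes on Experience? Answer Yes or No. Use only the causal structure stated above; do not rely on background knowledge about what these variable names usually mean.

Backdoor paths from UrbanRes to Experience (paths whose first edge points into UrbanRes):
  P1: UrbanRes <- Region -> Tenure -> UnionMember -> Experience
  P2: UrbanRes <- Region -> Tenure -> Experience
  P3: UrbanRes <- Region -> UnionMember <- Tenure -> Experience
  P4: UrbanRes <- Region -> UnionMember -> Experience
  P5: UrbanRes <- Region -> Education <- Tenure -> UnionMember -> Experience
  P6: UrbanRes <- Region -> Education <- Tenure -> Experience
Condition 1 (no descendant of UrbanRes in the set): holds — descendants of UrbanRes are {Experience}; none are in {}.
Condition 2 (every backdoor path blocked by {}):
  P1: open — no interior node is in the conditioning set.
  P2: open — no interior node is in the conditioning set.
  P3: blocked at collider UnionMember (neither it nor any descendant is in the conditioning set).
  P4: open — no interior node is in the conditioning set.
  P5: blocked at collider Education (neither it nor any descendant is in the conditioning set).
  P6: blocked at collider Education (neither it nor any descendant is in the conditioning set).
{} does not satisfy the backdoor criterion.

No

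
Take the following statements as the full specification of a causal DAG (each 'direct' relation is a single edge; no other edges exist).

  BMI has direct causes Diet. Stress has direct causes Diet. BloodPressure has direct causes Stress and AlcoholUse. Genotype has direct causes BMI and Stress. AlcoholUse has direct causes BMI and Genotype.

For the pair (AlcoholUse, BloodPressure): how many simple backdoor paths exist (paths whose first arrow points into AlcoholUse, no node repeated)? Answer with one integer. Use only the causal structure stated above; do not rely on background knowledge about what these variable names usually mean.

4

A backdoor path from AlcoholUse to BloodPressure is any simple undirected path whose first edge points into AlcoholUse (i.e. leaves AlcoholUse via a parent).
Parents of AlcoholUse: {BMI, Genotype}.
Enumerating:
  P1: AlcoholUse <- BMI <- Diet -> Stress -> BloodPressure
  P2: AlcoholUse <- BMI -> Genotype <- Stress -> BloodPressure
  P3: AlcoholUse <- Genotype <- Stress -> BloodPressure
  P4: AlcoholUse <- Genotype <- BMI <- Diet -> Stress -> BloodPressure
That exhausts the simple backdoor paths. Count: 4.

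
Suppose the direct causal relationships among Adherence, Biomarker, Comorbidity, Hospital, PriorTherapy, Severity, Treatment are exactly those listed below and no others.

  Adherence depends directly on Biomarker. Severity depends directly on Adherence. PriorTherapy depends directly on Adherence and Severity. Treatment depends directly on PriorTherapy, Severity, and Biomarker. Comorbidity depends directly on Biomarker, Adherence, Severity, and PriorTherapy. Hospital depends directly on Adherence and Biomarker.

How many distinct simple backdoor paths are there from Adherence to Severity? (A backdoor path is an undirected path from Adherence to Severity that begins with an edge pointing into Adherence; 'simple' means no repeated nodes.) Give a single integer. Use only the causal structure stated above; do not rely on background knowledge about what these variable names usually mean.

6

A backdoor path from Adherence to Severity is any simple undirected path whose first edge points into Adherence (i.e. leaves Adherence via a parent).
Parents of Adherence: {Biomarker}.
Enumerating:
  P1: Adherence <- Biomarker -> Comorbidity <- Severity
  P2: Adherence <- Biomarker -> Comorbidity <- PriorTherapy <- Severity
  P3: Adherence <- Biomarker -> Comorbidity <- PriorTherapy -> Treatment <- Severity
  P4: Adherence <- Biomarker -> Treatment <- Severity
  P5: Adherence <- Biomarker -> Treatment <- PriorTherapy <- Severity
  P6: Adherence <- Biomarker -> Treatment <- PriorTherapy -> Comorbidity <- Severity
That exhausts the simple backdoor paths. Count: 6.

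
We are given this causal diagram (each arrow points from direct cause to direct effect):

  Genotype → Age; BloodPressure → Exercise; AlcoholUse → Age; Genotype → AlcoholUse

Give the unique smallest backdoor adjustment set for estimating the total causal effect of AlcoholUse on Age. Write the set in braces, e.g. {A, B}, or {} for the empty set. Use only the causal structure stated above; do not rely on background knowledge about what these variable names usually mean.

{Genotype}

Variables eligible for adjustment (non-descendants of AlcoholUse, excluding AlcoholUse and Age): {BloodPressure, Exercise, Genotype}.
Backdoor paths from AlcoholUse to Age:
  P1: AlcoholUse <- Genotype -> Age
The empty set is not sufficient: P1 (AlcoholUse <- Genotype -> Age) has no collider blocking it and no conditioned non-collider, so it is open.
Try {Genotype}:
  P1: blocked at fork node Genotype ∈ conditioning set.
{Genotype} contains no descendant of AlcoholUse and blocks every backdoor path.
No other singleton works — e.g. {BloodPressure} leaves P1 open — so {Genotype} is the unique smallest valid adjustment set.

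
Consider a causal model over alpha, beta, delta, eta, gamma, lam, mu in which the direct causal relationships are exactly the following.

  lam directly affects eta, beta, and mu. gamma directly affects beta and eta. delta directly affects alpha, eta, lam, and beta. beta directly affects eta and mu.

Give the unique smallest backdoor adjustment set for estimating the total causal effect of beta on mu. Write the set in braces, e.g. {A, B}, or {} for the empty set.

Variables eligible for adjustment (non-descendants of beta, excluding beta and mu): {alpha, delta, gamma, lam}.
Backdoor paths from beta to mu:
  P1: beta <- delta -> lam -> mu
  P2: beta <- delta -> eta <- lam -> mu
  P3: beta <- gamma -> eta <- delta -> lam -> mu
  P4: beta <- gamma -> eta <- lam -> mu
  P5: beta <- lam -> mu
The empty set is not sufficient: P1 (beta <- delta -> lam -> mu) has no collider blocking it and no conditioned non-collider, so it is open.
Try {lam}:
  P1: blocked at chain node lam ∈ conditioning set.
  P2: blocked at collider eta (neither it nor any descendant is in the conditioning set).
  P3: blocked at collider eta (neither it nor any descendant is in the conditioning set).
  P4: blocked at collider eta (neither it nor any descendant is in the conditioning set).
  P5: blocked at fork node lam ∈ conditioning set.
{lam} contains no descendant of beta and blocks every backdoor path.
No other singleton works — e.g. {delta} leaves P5 open — so {lam} is the unique smallest valid adjustment set.

{lam}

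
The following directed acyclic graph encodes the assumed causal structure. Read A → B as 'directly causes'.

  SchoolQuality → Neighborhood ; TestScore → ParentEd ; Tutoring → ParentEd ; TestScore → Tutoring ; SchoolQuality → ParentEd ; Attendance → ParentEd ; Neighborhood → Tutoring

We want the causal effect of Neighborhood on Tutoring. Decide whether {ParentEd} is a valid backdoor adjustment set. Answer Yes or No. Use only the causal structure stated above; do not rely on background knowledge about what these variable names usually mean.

Backdoor paths from Neighborhood to Tutoring (paths whose first edge points into Neighborhood):
  P1: Neighborhood <- SchoolQuality -> ParentEd <- TestScore -> Tutoring
  P2: Neighborhood <- SchoolQuality -> ParentEd <- Tutoring
Condition 1 (no descendant of Neighborhood in the set): FAILS — ParentEd is a descendant of Neighborhood.
Condition 2 (every backdoor path blocked by {ParentEd}):
  P1: open — collider(s) ParentEd are conditioned on (or have a conditioned descendant) and no non-collider on the path is in the set.
  P2: open — collider(s) ParentEd are conditioned on (or have a conditioned descendant) and no non-collider on the path is in the set.
{ParentEd} does not satisfy the backdoor criterion.

No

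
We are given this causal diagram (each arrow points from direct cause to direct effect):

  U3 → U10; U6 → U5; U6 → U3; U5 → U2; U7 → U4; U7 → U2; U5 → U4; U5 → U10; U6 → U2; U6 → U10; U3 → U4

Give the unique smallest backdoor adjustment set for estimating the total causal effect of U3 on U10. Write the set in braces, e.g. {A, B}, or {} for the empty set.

Variables eligible for adjustment (non-descendants of U3, excluding U3 and U10): {U2, U5, U6, U7}.
Backdoor paths from U3 to U10:
  P1: U3 <- U6 -> U5 -> U10
  P2: U3 <- U6 -> U2 <- U7 -> U4 <- U5 -> U10
  P3: U3 <- U6 -> U2 <- U5 -> U10
  P4: U3 <- U6 -> U10
The empty set is not sufficient: P1 (U3 <- U6 -> U5 -> U10) has no collider blocking it and no conditioned non-collider, so it is open.
Try {U6}:
  P1: blocked at fork node U6 ∈ conditioning set.
  P2: blocked at fork node U6 ∈ conditioning set.
  P3: blocked at fork node U6 ∈ conditioning set.
  P4: blocked at fork node U6 ∈ conditioning set.
{U6} contains no descendant of U3 and blocks every backdoor path.
No other singleton works — e.g. {U7} leaves P1 open — so {U6} is the unique smallest valid adjustment set.

{U6}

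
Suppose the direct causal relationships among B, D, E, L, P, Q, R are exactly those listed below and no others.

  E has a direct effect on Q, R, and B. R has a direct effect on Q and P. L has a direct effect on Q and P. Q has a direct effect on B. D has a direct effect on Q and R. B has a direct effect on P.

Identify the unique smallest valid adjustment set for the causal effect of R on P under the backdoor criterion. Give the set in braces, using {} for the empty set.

Variables eligible for adjustment (non-descendants of R, excluding R and P): {D, E, L}.
Backdoor paths from R to P:
  P1: R <- D -> Q <- E -> B -> P
  P2: R <- D -> Q <- L -> P
  P3: R <- D -> Q -> B -> P
  P4: R <- E -> Q <- L -> P
  P5: R <- E -> Q -> B -> P
  P6: R <- E -> B <- Q <- L -> P
  P7: R <- E -> B -> P
The empty set is not sufficient: P3 (R <- D -> Q -> B -> P) has no collider blocking it and no conditioned non-collider, so it is open.
Try {D, E}:
  P1: blocked at fork node D ∈ conditioning set.
  P2: blocked at fork node D ∈ conditioning set.
  P3: blocked at fork node D ∈ conditioning set.
  P4: blocked at fork node E ∈ conditioning set.
  P5: blocked at fork node E ∈ conditioning set.
  P6: blocked at fork node E ∈ conditioning set.
  P7: blocked at fork node E ∈ conditioning set.
{D, E} contains no descendant of R and blocks every backdoor path.
Every element of {D, E} is needed (dropping D leaves P3 open; dropping E leaves P5 open), so no proper subset is valid.
Among all size-2 subsets of the eligible variables, only {D, E} blocks every backdoor path, so it is the unique smallest valid adjustment set.

{D, E}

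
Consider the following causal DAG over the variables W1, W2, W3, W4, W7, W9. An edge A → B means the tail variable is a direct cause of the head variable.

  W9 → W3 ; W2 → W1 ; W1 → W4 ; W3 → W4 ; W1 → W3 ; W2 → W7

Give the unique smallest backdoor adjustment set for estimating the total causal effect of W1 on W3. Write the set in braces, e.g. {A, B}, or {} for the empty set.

Variables eligible for adjustment (non-descendants of W1, excluding W1 and W3): {W2, W7, W9}.
Backdoor paths from W1 to W3:
  (none)
With no backdoor paths the empty set already satisfies the criterion, and it is trivially minimal.

{}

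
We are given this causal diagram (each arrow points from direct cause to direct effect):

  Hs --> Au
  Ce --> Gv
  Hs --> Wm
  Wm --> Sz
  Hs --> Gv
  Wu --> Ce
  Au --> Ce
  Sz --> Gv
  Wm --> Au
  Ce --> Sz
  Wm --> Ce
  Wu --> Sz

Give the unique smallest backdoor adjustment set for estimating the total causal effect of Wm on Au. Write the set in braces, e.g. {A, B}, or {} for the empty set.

{Hs}

Variables eligible for adjustment (non-descendants of Wm, excluding Wm and Au): {Hs, Wu}.
Backdoor paths from Wm to Au:
  P1: Wm <- Hs -> Au
  P2: Wm <- Hs -> Gv <- Ce <- Au
  P3: Wm <- Hs -> Gv <- Sz <- Wu -> Ce <- Au
  P4: Wm <- Hs -> Gv <- Sz <- Ce <- Au
The empty set is not sufficient: P1 (Wm <- Hs -> Au) has no collider blocking it and no conditioned non-collider, so it is open.
Try {Hs}:
  P1: blocked at fork node Hs ∈ conditioning set.
  P2: blocked at fork node Hs ∈ conditioning set.
  P3: blocked at fork node Hs ∈ conditioning set.
  P4: blocked at fork node Hs ∈ conditioning set.
{Hs} contains no descendant of Wm and blocks every backdoor path.
No other singleton works — e.g. {Wu} leaves P1 open — so {Hs} is the unique smallest valid adjustment set.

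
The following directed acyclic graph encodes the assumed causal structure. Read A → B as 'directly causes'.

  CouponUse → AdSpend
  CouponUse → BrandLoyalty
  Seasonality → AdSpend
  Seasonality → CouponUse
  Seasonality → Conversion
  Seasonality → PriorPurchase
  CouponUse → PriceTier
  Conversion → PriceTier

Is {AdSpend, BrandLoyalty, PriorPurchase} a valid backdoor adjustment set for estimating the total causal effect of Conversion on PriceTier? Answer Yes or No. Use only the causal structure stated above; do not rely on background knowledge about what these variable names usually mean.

Backdoor paths from Conversion to PriceTier (paths whose first edge points into Conversion):
  P1: Conversion <- Seasonality -> CouponUse -> PriceTier
  P2: Conversion <- Seasonality -> AdSpend <- CouponUse -> PriceTier
Condition 1 (no descendant of Conversion in the set): holds — descendants of Conversion are {PriceTier}; none are in {AdSpend, BrandLoyalty, PriorPurchase}.
Condition 2 (every backdoor path blocked by {AdSpend, BrandLoyalty, PriorPurchase}):
  P1: open — no interior node is in the conditioning set.
  P2: open — collider(s) AdSpend are conditioned on (or have a conditioned descendant) and no non-collider on the path is in the set.
{AdSpend, BrandLoyalty, PriorPurchase} does not satisfy the backdoor criterion.

No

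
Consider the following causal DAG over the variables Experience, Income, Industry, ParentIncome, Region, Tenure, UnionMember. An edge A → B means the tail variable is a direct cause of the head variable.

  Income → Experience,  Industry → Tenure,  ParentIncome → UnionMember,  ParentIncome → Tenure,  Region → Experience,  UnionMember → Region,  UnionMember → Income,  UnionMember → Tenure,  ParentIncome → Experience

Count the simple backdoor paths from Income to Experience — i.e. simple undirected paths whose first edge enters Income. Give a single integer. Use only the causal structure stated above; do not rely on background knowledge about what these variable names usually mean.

3

A backdoor path from Income to Experience is any simple undirected path whose first edge points into Income (i.e. leaves Income via a parent).
Parents of Income: {UnionMember}.
Enumerating:
  P1: Income <- UnionMember <- ParentIncome -> Experience
  P2: Income <- UnionMember -> Region -> Experience
  P3: Income <- UnionMember -> Tenure <- ParentIncome -> Experience
That exhausts the simple backdoor paths. Count: 3.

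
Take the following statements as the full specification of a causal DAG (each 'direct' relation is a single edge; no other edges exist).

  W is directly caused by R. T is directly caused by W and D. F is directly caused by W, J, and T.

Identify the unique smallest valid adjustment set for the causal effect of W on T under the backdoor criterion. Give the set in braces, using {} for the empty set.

Variables eligible for adjustment (non-descendants of W, excluding W and T): {D, J, R}.
Backdoor paths from W to T:
  (none)
With no backdoor paths the empty set already satisfies the criterion, and it is trivially minimal.

{}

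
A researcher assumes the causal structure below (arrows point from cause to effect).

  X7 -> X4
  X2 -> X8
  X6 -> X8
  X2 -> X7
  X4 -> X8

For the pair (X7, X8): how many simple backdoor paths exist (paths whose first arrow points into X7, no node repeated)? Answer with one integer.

1

A backdoor path from X7 to X8 is any simple undirected path whose first edge points into X7 (i.e. leaves X7 via a parent).
Parents of X7: {X2}.
Enumerating:
  P1: X7 <- X2 -> X8
That exhausts the simple backdoor paths. Count: 1.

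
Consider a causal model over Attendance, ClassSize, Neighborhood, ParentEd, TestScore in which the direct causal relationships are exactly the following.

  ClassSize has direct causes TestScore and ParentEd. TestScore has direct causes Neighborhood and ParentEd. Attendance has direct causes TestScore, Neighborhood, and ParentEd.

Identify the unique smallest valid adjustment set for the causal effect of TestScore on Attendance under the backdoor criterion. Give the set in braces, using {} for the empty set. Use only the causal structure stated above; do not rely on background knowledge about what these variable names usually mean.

Variables eligible for adjustment (non-descendants of TestScore, excluding TestScore and Attendance): {Neighborhood, ParentEd}.
Backdoor paths from TestScore to Attendance:
  P1: TestScore <- ParentEd -> Attendance
  P2: TestScore <- Neighborhood -> Attendance
The empty set is not sufficient: P1 (TestScore <- ParentEd -> Attendance) has no collider blocking it and no conditioned non-collider, so it is open.
Try {Neighborhood, ParentEd}:
  P1: blocked at fork node ParentEd ∈ conditioning set.
  P2: blocked at fork node Neighborhood ∈ conditioning set.
{Neighborhood, ParentEd} contains no descendant of TestScore and blocks every backdoor path.
Every element of {Neighborhood, ParentEd} is needed (dropping Neighborhood leaves P2 open; dropping ParentEd leaves P1 open), so no proper subset is valid.
Among all size-2 subsets of the eligible variables, only {Neighborhood, ParentEd} blocks every backdoor path, so it is the unique smallest valid adjustment set.

{Neighborhood, ParentEd}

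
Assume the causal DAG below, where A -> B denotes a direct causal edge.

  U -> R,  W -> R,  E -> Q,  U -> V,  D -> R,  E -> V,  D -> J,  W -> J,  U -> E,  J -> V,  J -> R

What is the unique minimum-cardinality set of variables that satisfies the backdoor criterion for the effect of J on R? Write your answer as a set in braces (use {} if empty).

Variables eligible for adjustment (non-descendants of J, excluding J and R): {D, E, Q, U, W}.
Backdoor paths from J to R:
  P1: J <- W -> R
  P2: J <- D -> R
The empty set is not sufficient: P1 (J <- W -> R) has no collider blocking it and no conditioned non-collider, so it is open.
Try {D, W}:
  P1: blocked at fork node W ∈ conditioning set.
  P2: blocked at fork node D ∈ conditioning set.
{D, W} contains no descendant of J and blocks every backdoor path.
Every element of {D, W} is needed (dropping D leaves P2 open; dropping W leaves P1 open), so no proper subset is valid.
Among all size-2 subsets of the eligible variables, only {D, W} blocks every backdoor path, so it is the unique smallest valid adjustment set.

{D, W}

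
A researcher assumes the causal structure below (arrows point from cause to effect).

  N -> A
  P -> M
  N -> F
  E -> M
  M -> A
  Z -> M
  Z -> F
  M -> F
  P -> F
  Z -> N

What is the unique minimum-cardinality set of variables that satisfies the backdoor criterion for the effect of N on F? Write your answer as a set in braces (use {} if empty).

{Z}

Variables eligible for adjustment (non-descendants of N, excluding N and F): {E, M, P, Z}.
Backdoor paths from N to F:
  P1: N <- Z -> M <- P -> F
  P2: N <- Z -> M -> F
  P3: N <- Z -> F
The empty set is not sufficient: P2 (N <- Z -> M -> F) has no collider blocking it and no conditioned non-collider, so it is open.
Try {Z}:
  P1: blocked at fork node Z ∈ conditioning set.
  P2: blocked at fork node Z ∈ conditioning set.
  P3: blocked at fork node Z ∈ conditioning set.
{Z} contains no descendant of N and blocks every backdoor path.
No other singleton works — e.g. {E} leaves P2 open — so {Z} is the unique smallest valid adjustment set.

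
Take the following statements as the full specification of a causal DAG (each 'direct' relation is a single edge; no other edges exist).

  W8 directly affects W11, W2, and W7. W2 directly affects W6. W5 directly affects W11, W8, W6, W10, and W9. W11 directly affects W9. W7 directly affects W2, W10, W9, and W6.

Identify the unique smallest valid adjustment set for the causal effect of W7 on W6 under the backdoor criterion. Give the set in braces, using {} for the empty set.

Variables eligible for adjustment (non-descendants of W7, excluding W7 and W6): {W11, W5, W8}.
Backdoor paths from W7 to W6:
  P1: W7 <- W8 <- W5 -> W6
  P2: W7 <- W8 -> W2 -> W6
  P3: W7 <- W8 -> W11 <- W5 -> W6
  P4: W7 <- W8 -> W11 -> W9 <- W5 -> W6
The empty set is not sufficient: P1 (W7 <- W8 <- W5 -> W6) has no collider blocking it and no conditioned non-collider, so it is open.
Try {W8}:
  P1: blocked at chain node W8 ∈ conditioning set.
  P2: blocked at fork node W8 ∈ conditioning set.
  P3: blocked at fork node W8 ∈ conditioning set.
  P4: blocked at fork node W8 ∈ conditioning set.
{W8} contains no descendant of W7 and blocks every backdoor path.
No other singleton works — e.g. {W5} leaves P2 open — so {W8} is the unique smallest valid adjustment set.

{W8}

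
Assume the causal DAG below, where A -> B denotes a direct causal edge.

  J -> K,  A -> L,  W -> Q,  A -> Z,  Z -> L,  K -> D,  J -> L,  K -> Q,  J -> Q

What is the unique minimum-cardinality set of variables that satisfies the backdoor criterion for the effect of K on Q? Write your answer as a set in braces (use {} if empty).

{J}

Variables eligible for adjustment (non-descendants of K, excluding K and Q): {A, J, L, W, Z}.
Backdoor paths from K to Q:
  P1: K <- J -> Q
The empty set is not sufficient: P1 (K <- J -> Q) has no collider blocking it and no conditioned non-collider, so it is open.
Try {J}:
  P1: blocked at fork node J ∈ conditioning set.
{J} contains no descendant of K and blocks every backdoor path.
No other singleton works — e.g. {A} leaves P1 open — so {J} is the unique smallest valid adjustment set.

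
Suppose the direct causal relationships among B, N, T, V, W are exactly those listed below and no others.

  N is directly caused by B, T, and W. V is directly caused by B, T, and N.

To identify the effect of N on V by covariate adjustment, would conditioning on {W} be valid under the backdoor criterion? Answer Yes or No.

No

Backdoor paths from N to V (paths whose first edge points into N):
  P1: N <- B -> V
  P2: N <- T -> V
Condition 1 (no descendant of N in the set): holds — descendants of N are {V}; none are in {W}.
Condition 2 (every backdoor path blocked by {W}):
  P1: open — no interior node is in the conditioning set.
  P2: open — no interior node is in the conditioning set.
{W} does not satisfy the backdoor criterion.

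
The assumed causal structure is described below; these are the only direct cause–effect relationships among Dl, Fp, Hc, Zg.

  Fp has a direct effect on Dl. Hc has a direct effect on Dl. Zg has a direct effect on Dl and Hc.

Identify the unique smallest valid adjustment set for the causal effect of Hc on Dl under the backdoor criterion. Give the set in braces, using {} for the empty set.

Variables eligible for adjustment (non-descendants of Hc, excluding Hc and Dl): {Fp, Zg}.
Backdoor paths from Hc to Dl:
  P1: Hc <- Zg -> Dl
The empty set is not sufficient: P1 (Hc <- Zg -> Dl) has no collider blocking it and no conditioned non-collider, so it is open.
Try {Zg}:
  P1: blocked at fork node Zg ∈ conditioning set.
{Zg} contains no descendant of Hc and blocks every backdoor path.
No other singleton works — e.g. {Fp} leaves P1 open — so {Zg} is the unique smallest valid adjustment set.

{Zg}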